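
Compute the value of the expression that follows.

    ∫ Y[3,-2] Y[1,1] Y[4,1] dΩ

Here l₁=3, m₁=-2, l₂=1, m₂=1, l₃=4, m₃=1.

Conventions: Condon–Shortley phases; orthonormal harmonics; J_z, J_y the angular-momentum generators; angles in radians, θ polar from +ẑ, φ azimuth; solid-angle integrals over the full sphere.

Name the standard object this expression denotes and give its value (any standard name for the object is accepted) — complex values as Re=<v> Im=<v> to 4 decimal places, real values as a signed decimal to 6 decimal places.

Gaunt coefficient, -0.106622

This is a Gaunt coefficient — the integral of a triple product of spherical harmonics over the sphere.
Rules hold: Σm=0, L=8 even, 2≤4≤4.
N = 7·3·9 = 189
Δ = 0!·6!·2!/9! = 1/252
Racah Σ t=0..0: t=0:+1/36 = 1/36
⇒ 3j(3 1 4; 0 0 0)² = 4/63, sgn +1
Racah Σ t=0..0: t=0:+1/240 = 1/240
⇒ 3j(3 1 4; -2 1 1)² = 1/84, sgn -1
4πI² = N·(3j₀)²·(3jₘ)² = 1/7
I = -1·√(0.142857/4π) = -0.10662181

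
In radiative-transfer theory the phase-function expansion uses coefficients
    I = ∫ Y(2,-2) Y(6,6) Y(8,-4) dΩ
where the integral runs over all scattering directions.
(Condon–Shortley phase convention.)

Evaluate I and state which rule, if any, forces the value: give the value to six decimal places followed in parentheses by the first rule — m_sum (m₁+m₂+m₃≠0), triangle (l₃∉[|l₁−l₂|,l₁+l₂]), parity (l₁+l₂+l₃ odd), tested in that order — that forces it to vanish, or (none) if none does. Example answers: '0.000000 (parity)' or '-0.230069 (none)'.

m-sum 0 ✓  L=16 even ✓  4≤8≤8 ✓
Π(2lᵢ+1) = 5×13×17 = 1105
triangle coeff Δ(2,6,8) = 1/30940
Σ_t [0,0]: t=0:+1/2073600 = 1/2073600
(3j)²=28/1105 [(2 6 8; 0 0 0)], sign=+1
Σ_t [0,0]: t=0:+1/11496038400 = 1/11496038400
(3j)²=1/30940 [(2 6 8; -2 6 -4)], sign=+1
⇒ 4πI² = 1/1105
I = (+1)√(1/1105/(4π)) = 0.00848621
No selection rule forces the value: the integral is nonzero (none).

0.008486 (none)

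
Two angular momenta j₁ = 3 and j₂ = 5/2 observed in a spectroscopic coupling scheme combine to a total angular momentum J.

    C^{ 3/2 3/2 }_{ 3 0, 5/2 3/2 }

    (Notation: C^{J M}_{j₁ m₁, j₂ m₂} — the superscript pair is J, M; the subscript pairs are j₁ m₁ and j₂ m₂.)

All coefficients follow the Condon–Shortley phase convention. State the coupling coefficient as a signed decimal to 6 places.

√[4·4!2!1!/8! · 3!3!4!1!3!0!] = √(864/35)
  +(−1)^3/∏(3,1,0,1,2,0)! = -1/12  (running -1/12)
⟨..|..⟩ = √(864/35)·(-1/12) = -0.414039

−√(6/35) ≈ -0.414039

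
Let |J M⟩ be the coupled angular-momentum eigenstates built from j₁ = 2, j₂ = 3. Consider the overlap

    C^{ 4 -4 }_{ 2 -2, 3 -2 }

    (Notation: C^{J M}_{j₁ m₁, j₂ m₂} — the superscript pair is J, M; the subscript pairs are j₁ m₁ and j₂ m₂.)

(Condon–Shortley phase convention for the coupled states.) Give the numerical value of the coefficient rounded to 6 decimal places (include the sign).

triangle: 1!×3!×5!/10! = 720/3628800
(j±m)!: 0!×4!×1!×5!×0!×8! = 116121600
prefactor² = (2J+1)×Δ×N² = 207360
  k=1: −1/(1!×0!×3!×0!×0!×5!) = -1/720
Σ = -1/720  ⇒  CG² = 207360×(-1/720)² = 2/5
CG = −√(2/5) = -0.632456

-0.632456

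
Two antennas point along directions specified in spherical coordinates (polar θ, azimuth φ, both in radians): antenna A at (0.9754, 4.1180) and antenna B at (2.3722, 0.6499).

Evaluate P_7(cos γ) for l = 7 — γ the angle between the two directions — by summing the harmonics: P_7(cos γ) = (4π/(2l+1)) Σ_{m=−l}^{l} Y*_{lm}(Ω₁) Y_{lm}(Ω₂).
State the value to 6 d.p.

Addition theorem: P_7(cos γ) = (4π/15) Σ_m Y*_{lm}(Ω₁) Y_{lm}(Ω₂), m = −7…7:
  [-7]  conj(Y_{7,-7})(Ω₁) = -0.11356 - 0.06988j ; Y_{7,-7}(Ω₂) = -0.00640 + 0.03892j ; Δ = 0.00345 - 0.00397j
  [-6]  conj(Y_{7,-6})(Ω₁) = 0.30792 - 0.13926j ; Y_{7,-6}(Ω₂) = 0.11068 - 0.10473j ; Δ = 0.01949 - 0.04766j
  [-5]  conj(Y_{7,-5})(Ω₁) = -0.07444 + 0.43459j ; Y_{7,-5}(Ω₂) = -0.33935 + 0.03676j ; Δ = 0.00929 - 0.15021j
  [-4]  conj(Y_{7,-4})(Ω₁) = -0.15206 - 0.14570j ; Y_{7,-4}(Ω₂) = 0.39227 + 0.23620j ; Δ = -0.02523 - 0.09307j
  [-3]  conj(Y_{7,-3})(Ω₁) = -0.22168 + 0.04780j ; Y_{7,-3}(Ω₂) = -0.09672 - 0.24292j ; Δ = 0.03305 + 0.04923j
  [-2]  conj(Y_{7,-2})(Ω₁) = 0.12224 - 0.30426j ; Y_{7,-2}(Ω₂) = 0.05366 - 0.19315j ; Δ = -0.05221 - 0.03994j
  [-1]  conj(Y_{7,-1})(Ω₁) = -0.05449 - 0.08062j ; Y_{7,-1}(Ω₂) = -0.29001 + 0.22042j ; Δ = 0.03357 + 0.01137j
  [+0]  conj(Y_{7,0})(Ω₁) = 0.33961 + 0.00000j ; Y_{7,0}(Ω₂) = -0.09633 + 0.00000j ; Δ = -0.03272 + 0.00000j
  [+1]  conj(Y_{7,1})(Ω₁) = 0.05449 - 0.08062j ; Y_{7,1}(Ω₂) = 0.29001 + 0.22042j ; Δ = 0.03357 - 0.01137j
  [+2]  conj(Y_{7,2})(Ω₁) = 0.12224 + 0.30426j ; Y_{7,2}(Ω₂) = 0.05366 + 0.19315j ; Δ = -0.05221 + 0.03994j
  [+3]  conj(Y_{7,3})(Ω₁) = 0.22168 + 0.04780j ; Y_{7,3}(Ω₂) = 0.09672 - 0.24292j ; Δ = 0.03305 - 0.04923j
  [+4]  conj(Y_{7,4})(Ω₁) = -0.15206 + 0.14570j ; Y_{7,4}(Ω₂) = 0.39227 - 0.23620j ; Δ = -0.02523 + 0.09307j
  [+5]  conj(Y_{7,5})(Ω₁) = 0.07444 + 0.43459j ; Y_{7,5}(Ω₂) = 0.33935 + 0.03676j ; Δ = 0.00929 + 0.15021j
  [+6]  conj(Y_{7,6})(Ω₁) = 0.30792 + 0.13926j ; Y_{7,6}(Ω₂) = 0.11068 + 0.10473j ; Δ = 0.01949 + 0.04766j
  [+7]  conj(Y_{7,7})(Ω₁) = 0.11356 - 0.06988j ; Y_{7,7}(Ω₂) = 0.00640 + 0.03892j ; Δ = 0.00345 + 0.00397j
Total Σ_m = 0.01011 - 0.00000j. Multiply by 0.837758: 0.00847 - 0.00000j. P_7(cos γ) = 0.008466

0.008466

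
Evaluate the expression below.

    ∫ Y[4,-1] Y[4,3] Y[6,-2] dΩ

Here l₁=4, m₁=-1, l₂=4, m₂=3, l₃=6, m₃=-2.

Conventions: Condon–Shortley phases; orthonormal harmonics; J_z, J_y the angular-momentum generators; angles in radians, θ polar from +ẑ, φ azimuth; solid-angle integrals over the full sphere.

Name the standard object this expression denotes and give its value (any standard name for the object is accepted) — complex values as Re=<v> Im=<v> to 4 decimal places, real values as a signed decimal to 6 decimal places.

Gaunt coefficient, -0.165283

This is a Gaunt coefficient — the integral of a triple product of spherical harmonics over the sphere.
Checks pass: Σm=0; 14 even; l₃=6∈[0,8].
(2·4+1)(2·4+1)(2·6+1) = 1053
Δ: 2! 6! 6! / 15! → 1/1261260
sum: t=0:+1/4608 t=1:−1/1296 t=2:+1/4608 = -7/20736
3j²(4 4 6; 0 0 0) = Δ·Π!·Σ² = 20/1287  (sign -1)
sum: t=1:−1/34560 t=2:+1/8640 = 1/11520
3j²(4 4 6; -1 3 -2) = Δ·Π!·Σ² = 3/143  (sign +1)
combine: 4πI² = 1053·20/1287·3/143 = 540/1573
take √, sign -1: I = -0.16528277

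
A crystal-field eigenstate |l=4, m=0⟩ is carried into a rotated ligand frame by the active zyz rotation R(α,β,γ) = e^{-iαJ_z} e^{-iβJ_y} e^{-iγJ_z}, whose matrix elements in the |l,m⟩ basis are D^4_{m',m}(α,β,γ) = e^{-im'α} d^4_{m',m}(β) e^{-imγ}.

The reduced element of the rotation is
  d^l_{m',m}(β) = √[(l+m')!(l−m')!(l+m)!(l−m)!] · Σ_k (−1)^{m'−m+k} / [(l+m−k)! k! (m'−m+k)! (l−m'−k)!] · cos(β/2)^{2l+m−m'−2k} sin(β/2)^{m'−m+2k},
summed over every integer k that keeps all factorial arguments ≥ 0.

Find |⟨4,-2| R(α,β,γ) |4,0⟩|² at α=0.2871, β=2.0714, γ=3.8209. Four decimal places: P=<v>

First d^4_{-2,0}(β=2.0714), then the phase factors e^{-i(-2)α} and e^{-i(0)γ}:
Half-angle: c=0.509924, s=0.860220. N=√(2·720·24·24)=910.735966
Admissible k: 2..4 (factorial args all ≥0)
  k=2: (−1)^0·910.7360/(96)·0.5099^6·0.8602^2 = +0.123416
  k=3: (−1)^1·910.7360/(36)·0.5099^4·0.8602^4 = -0.936588
  k=4: (−1)^2·910.7360/(96)·0.5099^2·0.8602^6 = +0.999511
d^4_{-2,0}(2.0714) = +0.123416 -0.936588 +0.999511 = +0.186339
|D^4_{-2,0}|² = |d^4_{-2,0}(β)|² = (+0.186339)² = 0.034722 (the z-rotation phases have unit modulus)

P=0.0347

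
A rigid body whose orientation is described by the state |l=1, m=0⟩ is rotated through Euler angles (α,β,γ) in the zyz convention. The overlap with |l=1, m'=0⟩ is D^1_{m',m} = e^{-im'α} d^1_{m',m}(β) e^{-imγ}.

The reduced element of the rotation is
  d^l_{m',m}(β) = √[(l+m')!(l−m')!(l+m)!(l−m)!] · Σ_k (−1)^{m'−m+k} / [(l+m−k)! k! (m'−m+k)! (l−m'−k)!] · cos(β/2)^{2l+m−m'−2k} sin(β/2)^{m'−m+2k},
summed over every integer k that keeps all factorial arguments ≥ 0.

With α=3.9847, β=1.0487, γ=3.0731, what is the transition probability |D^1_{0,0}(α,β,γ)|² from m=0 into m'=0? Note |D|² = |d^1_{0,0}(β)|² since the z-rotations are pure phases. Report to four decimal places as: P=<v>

D^1_{0,0}(3.9847,1.0487,3.0731) = e^{-i·0·3.9847}·d^1_{0,0}(1.0487)·e^{-i·0·3.0731}. Compute d first:
With c≡cos(β/2)=0.865650 and s≡sin(β/2)=0.500650, N=[1·1·1·1]^{1/2}=1.000000
Admissible k: 0..1 (factorial args all ≥0)
  k=0: (−1)^0·1.0000/(1)·0.8656^2·0.5007^0 = +0.749349
  k=1: (−1)^1·1.0000/(1)·0.8656^0·0.5007^2 = -0.250651
d^1_{0,0}(1.0487) = +0.749349 -0.250651 = +0.498698
|D^1_{0,0}|² = |d^1_{0,0}(β)|² = (+0.498698)² = 0.248700 (the z-rotation phases have unit modulus)

P=0.2487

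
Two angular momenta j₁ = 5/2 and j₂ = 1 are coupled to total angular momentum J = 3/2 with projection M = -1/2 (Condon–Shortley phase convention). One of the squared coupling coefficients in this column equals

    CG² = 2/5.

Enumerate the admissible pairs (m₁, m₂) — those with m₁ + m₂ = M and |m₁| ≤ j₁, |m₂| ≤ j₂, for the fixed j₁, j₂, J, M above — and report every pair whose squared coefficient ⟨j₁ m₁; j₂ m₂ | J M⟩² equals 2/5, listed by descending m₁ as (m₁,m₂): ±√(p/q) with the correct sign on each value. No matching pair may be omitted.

(-1/2,0): −√(2/5); (-3/2,1): +√(2/5)

Admissible pairs with m₁+m₂ = M = -1/2: (-3/2,1), (-1/2,0), (1/2,-1)
  (m₁,m₂)=(1/2,-1): CG² = 1/5, CG = +√(1/5)
  (m₁,m₂)=(-1/2,0): CG² = 2/5, CG = −√(2/5)   ← matches the target
  (m₁,m₂)=(-3/2,1): CG² = 2/5, CG = +√(2/5)   ← matches the target
Pairs with CG² = 2/5: (-1/2,0): −√(2/5); (-3/2,1): +√(2/5)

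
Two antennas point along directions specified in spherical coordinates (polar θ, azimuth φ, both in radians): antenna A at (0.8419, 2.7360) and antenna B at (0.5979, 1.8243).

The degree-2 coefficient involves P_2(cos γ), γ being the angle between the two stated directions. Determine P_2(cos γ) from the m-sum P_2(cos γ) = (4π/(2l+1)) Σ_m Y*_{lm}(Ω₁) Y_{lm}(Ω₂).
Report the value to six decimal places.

0.478413

Term-by-term m-sum for l=2 (normalisation 4π/5 = 2.513274):
  m=-2: Y*=(0.148000, -0.155836)  Y=(-0.107000, 0.059431)  product (-0.006574, 0.025470)
  m=-1: Y*=(-0.352671, 0.151438)  Y=(-0.090144, -0.347944)  product (0.084483, 0.109059)
  m=+0: Y*=(0.104349, -0.000000)  Y=(0.330973, 0.000000)  product (0.034537, 0.000000)
  m=+1: Y*=(0.352671, 0.151438)  Y=(0.090144, -0.347944)  product (0.084483, -0.109059)
  m=+2: Y*=(0.148000, 0.155836)  Y=(-0.107000, -0.059431)  product (-0.006574, -0.025470)
Σ over m = (0.190354, 0.000000); ×(4π/5) → (0.478413, 0.000000). Real part: 0.478413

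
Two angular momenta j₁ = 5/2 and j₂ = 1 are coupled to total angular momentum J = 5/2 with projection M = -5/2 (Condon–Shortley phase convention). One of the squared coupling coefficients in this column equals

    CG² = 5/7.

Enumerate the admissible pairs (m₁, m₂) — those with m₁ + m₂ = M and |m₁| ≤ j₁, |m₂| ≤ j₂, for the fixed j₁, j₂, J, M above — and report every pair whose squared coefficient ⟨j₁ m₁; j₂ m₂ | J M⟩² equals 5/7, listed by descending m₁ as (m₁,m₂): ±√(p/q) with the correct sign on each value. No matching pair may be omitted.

(-5/2,0): −√(5/7)

Admissible pairs with m₁+m₂ = M = -5/2: (-5/2,0), (-3/2,-1)
  (m₁,m₂)=(-3/2,-1): CG² = 2/7, CG = +√(2/7)
  (m₁,m₂)=(-5/2,0): CG² = 5/7, CG = −√(5/7)   ← matches the target
Pairs with CG² = 5/7: (-5/2,0): −√(5/7)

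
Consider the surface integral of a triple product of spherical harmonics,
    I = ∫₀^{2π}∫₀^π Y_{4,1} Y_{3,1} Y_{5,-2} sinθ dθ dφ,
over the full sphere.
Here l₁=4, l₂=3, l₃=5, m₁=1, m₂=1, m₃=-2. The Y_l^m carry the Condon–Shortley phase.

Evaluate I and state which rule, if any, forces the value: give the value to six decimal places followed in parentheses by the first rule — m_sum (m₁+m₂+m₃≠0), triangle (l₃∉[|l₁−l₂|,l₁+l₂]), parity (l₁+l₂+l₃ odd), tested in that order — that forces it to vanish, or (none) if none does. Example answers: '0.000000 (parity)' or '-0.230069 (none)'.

0.148044 (none)

m-sum 0 ✓  L=12 even ✓  1≤5≤7 ✓
Π(2lᵢ+1) = 9×7×11 = 693
triangle coeff Δ(4,3,5) = 1/180180
Σ_t [0,2]: t=0:+1/576 t=1:−1/144 t=2:+1/576 = -1/288
(3j)²=20/1001 [(4 3 5; 0 0 0)], sign=+1
Σ_t [0,2]: t=0:+1/1728 t=1:−1/288 t=2:+1/960 = -1/540
(3j)²=128/6435 [(4 3 5; 1 1 -2)], sign=+1
⇒ 4πI² = 512/1859
I = (+1)√(512/1859/(4π)) = 0.14804384
No selection rule forces the value: the integral is nonzero (none).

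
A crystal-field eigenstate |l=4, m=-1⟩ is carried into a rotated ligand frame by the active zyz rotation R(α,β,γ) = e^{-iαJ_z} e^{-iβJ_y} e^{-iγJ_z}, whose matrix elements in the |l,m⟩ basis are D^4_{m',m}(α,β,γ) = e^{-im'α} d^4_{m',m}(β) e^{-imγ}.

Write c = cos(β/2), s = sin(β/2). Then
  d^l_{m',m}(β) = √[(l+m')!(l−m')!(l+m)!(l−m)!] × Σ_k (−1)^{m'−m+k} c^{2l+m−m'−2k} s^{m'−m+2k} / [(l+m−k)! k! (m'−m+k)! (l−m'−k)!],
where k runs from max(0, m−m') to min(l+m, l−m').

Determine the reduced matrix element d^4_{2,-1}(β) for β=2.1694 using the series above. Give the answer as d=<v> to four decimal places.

d=0.1140

d^4_{2,-1}(β=2.1694) via the finite sum:
With c≡cos(β/2)=0.467178 and s≡sin(β/2)=0.884163, N=[720·2·6·120]^{1/2}=1018.233765
Admissible k: 0..2 (factorial args all ≥0)
  k=0: (−1)^3·1018.2338/(72)·0.4672^5·0.8842^3 = -0.217533
  k=1: (−1)^4·1018.2338/(48)·0.4672^3·0.8842^5 = +1.168734
  k=2: (−1)^5·1018.2338/(240)·0.4672^1·0.8842^7 = -0.837232
d^4_{2,-1}(2.1694) = -0.217533 +1.168734 -0.837232 = +0.113969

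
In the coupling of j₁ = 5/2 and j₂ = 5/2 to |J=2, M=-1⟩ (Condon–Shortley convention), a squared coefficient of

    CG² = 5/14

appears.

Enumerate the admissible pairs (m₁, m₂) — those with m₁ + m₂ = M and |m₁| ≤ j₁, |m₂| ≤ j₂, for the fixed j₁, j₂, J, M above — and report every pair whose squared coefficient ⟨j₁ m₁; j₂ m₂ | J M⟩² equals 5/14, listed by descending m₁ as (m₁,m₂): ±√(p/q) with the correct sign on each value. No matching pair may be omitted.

Admissible pairs with m₁+m₂ = M = -1: (-5/2,3/2), (-3/2,1/2), (-1/2,-1/2), (1/2,-3/2), (3/2,-5/2)
  (m₁,m₂)=(3/2,-5/2): CG² = 5/14, CG = +√(5/14)   ← matches the target
  (m₁,m₂)=(1/2,-3/2): CG² = 1/7, CG = −√(1/7)
  (m₁,m₂)=(-1/2,-1/2): CG² = 0/1, CG = 0
  (m₁,m₂)=(-3/2,1/2): CG² = 1/7, CG = +√(1/7)
  (m₁,m₂)=(-5/2,3/2): CG² = 5/14, CG = −√(5/14)   ← matches the target
Pairs with CG² = 5/14: (3/2,-5/2): +√(5/14); (-5/2,3/2): −√(5/14)

(3/2,-5/2): +√(5/14); (-5/2,3/2): −√(5/14)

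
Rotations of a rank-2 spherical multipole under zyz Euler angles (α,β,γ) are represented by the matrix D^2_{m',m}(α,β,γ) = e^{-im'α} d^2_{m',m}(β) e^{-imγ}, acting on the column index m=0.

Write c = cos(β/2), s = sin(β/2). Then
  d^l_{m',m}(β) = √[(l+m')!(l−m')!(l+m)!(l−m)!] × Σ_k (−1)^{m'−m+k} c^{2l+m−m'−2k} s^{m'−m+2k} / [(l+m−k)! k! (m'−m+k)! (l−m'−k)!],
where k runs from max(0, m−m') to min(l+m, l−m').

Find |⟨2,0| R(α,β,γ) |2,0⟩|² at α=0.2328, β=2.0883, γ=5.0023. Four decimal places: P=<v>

P=0.0177

Split into d^2_{0,0}(β=2.0883) × two z-phases.
Half-angle: c=0.502637, s=0.864498. N=√(2·2·2·2)=4.000000
Admissible k: 0..2 (factorial args all ≥0)
  k=0: (−1)^0·4.0000/(4)·0.5026^4·0.8645^0 = +0.063829
  k=1: (−1)^1·4.0000/(1)·0.5026^2·0.8645^2 = -0.755260
  k=2: (−1)^2·4.0000/(4)·0.5026^0·0.8645^4 = +0.558541
d^2_{0,0}(2.0883) = +0.063829 -0.755260 +0.558541 = -0.132890
|D^2_{0,0}|² = |d^2_{0,0}(β)|² = (-0.132890)² = 0.017660 (the z-rotation phases have unit modulus)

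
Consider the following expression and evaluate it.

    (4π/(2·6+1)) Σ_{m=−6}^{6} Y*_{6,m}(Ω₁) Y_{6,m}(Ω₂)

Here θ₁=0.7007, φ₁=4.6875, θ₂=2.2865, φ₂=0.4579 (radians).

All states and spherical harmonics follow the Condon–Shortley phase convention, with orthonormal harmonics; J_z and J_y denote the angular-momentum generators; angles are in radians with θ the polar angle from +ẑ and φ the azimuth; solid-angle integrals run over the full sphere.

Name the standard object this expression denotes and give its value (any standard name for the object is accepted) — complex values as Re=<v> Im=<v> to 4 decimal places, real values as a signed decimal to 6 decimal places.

Legendre polynomial (addition theorem), -0.213389

This sum is the spherical-harmonic addition theorem: it equals the Legendre polynomial P_l(cos γ) of the angle γ between the two directions.
Expand P_6 via completeness: Σ_{m} conj(Y_{6,m}) at Ω₁ times Y_{6,m} at Ω₂ —
  m=-6: Y*=-0.034318+0.005163i  Y=-0.082372-0.034264i  product +0.003004+0.000751i
  m=-5: Y*=-0.017691-0.141424i  Y=+0.176924+0.202251i  product +0.025473-0.028599i
  m=-4: Y*=+0.332964-0.033259i  Y=-0.111458-0.417628i  product -0.051001-0.135348i
  m=-3: Y*=+0.034120+0.456109i  Y=-0.062434+0.312657i  product -0.144736-0.017809i
  m=-2: Y*=-0.236494+0.011782i  Y=-0.071493+0.093075i  product +0.015811-0.022854i
  m=-1: Y*=+0.006380+0.256286i  Y=+0.329200-0.162242i  product +0.043681+0.083334i
  m=+0: Y*=-0.324878-0.000000i  Y=+0.016055+0.000000i  product -0.005216-0.000000i
  m=+1: Y*=-0.006380+0.256286i  Y=-0.329200-0.162242i  product +0.043681-0.083334i
  m=+2: Y*=-0.236494-0.011782i  Y=-0.071493-0.093075i  product +0.015811+0.022854i
  m=+3: Y*=-0.034120+0.456109i  Y=+0.062434+0.312657i  product -0.144736+0.017809i
  m=+4: Y*=+0.332964+0.033259i  Y=-0.111458+0.417628i  product -0.051001+0.135348i
  m=+5: Y*=+0.017691-0.141424i  Y=-0.176924+0.202251i  product +0.025473+0.028599i
  m=+6: Y*=-0.034318-0.005163i  Y=-0.082372+0.034264i  product +0.003004-0.000751i
Σ over m = -0.220752+0.000000i; ×(4π/13) → -0.213389+0.000000i. Real part: -0.213389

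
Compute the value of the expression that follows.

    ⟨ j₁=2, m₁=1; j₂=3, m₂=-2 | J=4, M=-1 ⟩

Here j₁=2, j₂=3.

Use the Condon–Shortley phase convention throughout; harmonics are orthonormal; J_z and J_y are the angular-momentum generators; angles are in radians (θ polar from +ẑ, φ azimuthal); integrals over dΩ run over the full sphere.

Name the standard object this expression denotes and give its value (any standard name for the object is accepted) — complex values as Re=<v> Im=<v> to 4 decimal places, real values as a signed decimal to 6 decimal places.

This is a Clebsch–Gordan (vector-coupling) coefficient.
triangle: 1!×3!×5!/10! = 720/3628800
(j±m)!: 3!×1!×1!×5!×3!×5! = 518400
prefactor² = (2J+1)×Δ×N² = 6480/7
  k=0: +1/(0!×1!×1!×1!×2!×4!) = 1/48
  k=1: −1/(1!×0!×0!×0!×3!×5!) = -1/720
Σ = 7/360  ⇒  CG² = 6480/7×(7/360)² = 7/20
CG = +√(7/20) = +0.591608

Clebsch–Gordan coefficient, +√(7/20) ≈ +0.591608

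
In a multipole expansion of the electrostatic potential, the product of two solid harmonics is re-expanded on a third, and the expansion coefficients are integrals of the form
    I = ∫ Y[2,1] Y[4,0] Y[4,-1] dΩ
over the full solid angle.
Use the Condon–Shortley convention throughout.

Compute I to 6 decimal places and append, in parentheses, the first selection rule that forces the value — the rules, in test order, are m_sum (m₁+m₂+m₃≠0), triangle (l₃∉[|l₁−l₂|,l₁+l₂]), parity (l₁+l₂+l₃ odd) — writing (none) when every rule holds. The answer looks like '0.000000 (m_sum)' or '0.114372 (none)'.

-0.044869 (none)

Rules hold: Σm=0, L=10 even, 2≤4≤6.
N = 5·9·9 = 405
Δ = 2!·2!·6!/11! = 1/13860
Racah Σ t=0..2: t=0:+1/192 t=1:−1/36 t=2:+1/192 = -5/288
⇒ 3j(2 4 4; 0 0 0)² = 20/693, sgn -1
Racah Σ t=0..1: t=0:+1/96 t=1:−1/72 = -1/288
⇒ 3j(2 4 4; 1 0 -1)² = 1/462, sgn +1
4πI² = N·(3j₀)²·(3jₘ)² = 150/5929
I = -1·√(0.0252994/4π) = -0.04486937
No selection rule forces the value: the integral is nonzero (none).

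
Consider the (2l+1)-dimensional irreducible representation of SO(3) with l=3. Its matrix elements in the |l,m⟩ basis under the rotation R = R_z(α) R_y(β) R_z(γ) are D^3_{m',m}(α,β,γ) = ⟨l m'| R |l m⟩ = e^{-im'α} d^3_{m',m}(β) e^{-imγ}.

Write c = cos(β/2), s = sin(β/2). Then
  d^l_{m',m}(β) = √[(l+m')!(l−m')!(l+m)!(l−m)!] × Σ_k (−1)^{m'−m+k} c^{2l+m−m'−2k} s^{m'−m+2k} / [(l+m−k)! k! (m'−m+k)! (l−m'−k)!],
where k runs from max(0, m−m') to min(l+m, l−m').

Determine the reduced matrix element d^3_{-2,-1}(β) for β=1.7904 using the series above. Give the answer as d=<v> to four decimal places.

d^3_{-2,-1}(β=1.7904) via the finite sum:
Half-angle: c=0.625363, s=0.780334. N=√(1·120·2·24)=75.894664
Admissible k: 1..2 (factorial args all ≥0)
  k=1: (−1)^0·75.8947/(24)·0.6254^5·0.7803^1 = +0.236016
  k=2: (−1)^1·75.8947/(12)·0.6254^3·0.7803^3 = -0.734967
d^3_{-2,-1}(1.7904) = +0.236016 -0.734967 = -0.498952

d=-0.4990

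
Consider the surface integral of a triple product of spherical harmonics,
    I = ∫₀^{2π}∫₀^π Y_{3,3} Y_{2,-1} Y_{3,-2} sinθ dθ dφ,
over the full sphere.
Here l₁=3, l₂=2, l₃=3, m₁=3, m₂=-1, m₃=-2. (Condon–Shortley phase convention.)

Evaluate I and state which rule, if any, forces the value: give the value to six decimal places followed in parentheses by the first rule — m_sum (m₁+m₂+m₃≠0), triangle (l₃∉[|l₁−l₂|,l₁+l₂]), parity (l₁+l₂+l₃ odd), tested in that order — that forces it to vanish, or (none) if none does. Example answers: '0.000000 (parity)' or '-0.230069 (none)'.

-0.210261 (none)

Checks pass: Σm=0; 8 even; l₃=3∈[1,5].
(2·3+1)(2·2+1)(2·3+1) = 245
Δ: 2! 4! 2! / 9! → 1/3780
sum: t=0:+1/24 t=1:−1/4 t=2:+1/24 = -1/6
3j²(3 2 3; 0 0 0) = Δ·Π!·Σ² = 4/105  (sign +1)
sum: t=0:+1/48 = 1/48
3j²(3 2 3; 3 -1 -2) = Δ·Π!·Σ² = 5/84  (sign -1)
combine: 4πI² = 245·4/105·5/84 = 5/9
take √, sign -1: I = -0.21026104
No selection rule forces the value: the integral is nonzero (none).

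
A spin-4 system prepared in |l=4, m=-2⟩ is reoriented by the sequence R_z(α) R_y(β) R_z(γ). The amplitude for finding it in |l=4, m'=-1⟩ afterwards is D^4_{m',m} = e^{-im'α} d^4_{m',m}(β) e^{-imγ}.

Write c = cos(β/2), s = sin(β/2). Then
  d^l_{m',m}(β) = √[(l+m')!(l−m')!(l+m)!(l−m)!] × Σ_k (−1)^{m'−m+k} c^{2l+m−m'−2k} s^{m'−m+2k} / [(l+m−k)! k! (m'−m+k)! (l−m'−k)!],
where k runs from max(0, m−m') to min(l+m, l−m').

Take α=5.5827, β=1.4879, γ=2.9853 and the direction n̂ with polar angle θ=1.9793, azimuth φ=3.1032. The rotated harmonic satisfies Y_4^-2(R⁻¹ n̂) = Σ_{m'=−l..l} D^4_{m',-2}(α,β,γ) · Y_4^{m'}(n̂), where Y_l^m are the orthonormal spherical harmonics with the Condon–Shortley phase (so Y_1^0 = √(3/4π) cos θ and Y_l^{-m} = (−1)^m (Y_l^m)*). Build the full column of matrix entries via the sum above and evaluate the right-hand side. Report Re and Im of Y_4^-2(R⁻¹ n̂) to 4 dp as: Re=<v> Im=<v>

Need the full column D^4_{m',-2} for m'=−4..4 at α=5.5827, β=1.4879, γ=2.9853.
cos(β/2)=0.735799, sin(β/2)=0.677200
d^4_{-4,-2}: single k=2 term ⇒ +0.385096;  D = -0.384955-0.010422i
d^4_{-3,-2}: k∈[1..2] ⇒ +0.295867 -0.751852 = -0.455985;  D = +0.340532+0.303250i
d^4_{-2,-2}: k∈[0..2] ⇒ +0.085916 -0.873315 +0.924689 = +0.137290;  D = -0.019533-0.135893i
d^4_{-1,-2}: k∈[0..2] ⇒ -0.335482 +1.420867 -0.802374 = +0.283011;  D = +0.149786-0.240124i
d^4_{0,-2}: k∈[0..2] ⇒ +0.690416 -1.559532 +0.495382 = -0.373734;  D = -0.355623+0.114931i
d^4_{1,-2}: k∈[0..2] ⇒ -0.947245 +1.203561 -0.203898 = +0.052418;  D = +0.048524+0.019827i
d^4_{2,-2}: k∈[0..2] ⇒ +0.924689 -0.626614 +0.044232 = +0.342306;  D = +0.158802+0.303242i
d^4_{3,-2}: k∈[0..1] ⇒ -0.636864 +0.179821 = -0.457043;  D = +0.098881-0.446219i
d^4_{4,-2}: single k=0 term ⇒ +0.276311;  D = -0.219592+0.167711i
Y_4^{m'}(θ=1.9793,φ=3.1032) and Σ D·Y over m':
  (-0.3850-0.0104i)·(+0.3102+0.0480i)  (+0.3405+0.3032i)·(+0.3817+0.0442i)  (-0.0195-0.1359i)·(+0.0294+0.0023i)  (+0.1498-0.2401i)·(-0.3267-0.0125i)  (-0.3556+0.1149i)·(-0.0912+0.0000i)  (+0.0485+0.0198i)·(+0.3267-0.0125i)  (+0.1588+0.3032i)·(+0.0294-0.0023i)  (+0.0989-0.4462i)·(-0.3817+0.0442i)  (-0.2196+0.1677i)·(+0.3102-0.0480i)
Y_4^-2(R⁻¹ n̂) = -0.078726+0.422819i

Re=-0.0787 Im=0.4228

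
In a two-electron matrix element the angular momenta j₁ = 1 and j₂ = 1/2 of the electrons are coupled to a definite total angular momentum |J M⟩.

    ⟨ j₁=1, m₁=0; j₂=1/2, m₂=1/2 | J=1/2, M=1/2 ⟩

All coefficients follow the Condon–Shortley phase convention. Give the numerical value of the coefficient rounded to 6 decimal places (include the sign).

√[2·1!1!0!/3! · 1!1!1!0!1!0!] = √(1/3)
  +(−1)^1/∏(1,0,0,0,1,0)! = -1  (running -1)
⟨..|..⟩ = √(1/3)·(-1) = -0.577350

−√(1/3) ≈ -0.577350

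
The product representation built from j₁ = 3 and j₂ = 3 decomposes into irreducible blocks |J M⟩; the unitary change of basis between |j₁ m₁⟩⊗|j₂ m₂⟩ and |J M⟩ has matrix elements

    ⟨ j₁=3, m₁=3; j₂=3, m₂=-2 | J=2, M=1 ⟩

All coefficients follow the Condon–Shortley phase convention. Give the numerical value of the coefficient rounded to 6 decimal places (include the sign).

j₁+j₂−J=4  J+j₁−j₂=2  J−j₁+j₂=2  j₁+j₂+J+1=9
(j₁±m₁, j₂±m₂, J±M) = (6,0,1,5,3,1)
P² = 4800/7
sum k=0..0:
  [0] +1/48 = 1/48
S = 1/48
C² = P²·S² = 25/84 ; C = +0.545545

+√(25/84) ≈ +0.545545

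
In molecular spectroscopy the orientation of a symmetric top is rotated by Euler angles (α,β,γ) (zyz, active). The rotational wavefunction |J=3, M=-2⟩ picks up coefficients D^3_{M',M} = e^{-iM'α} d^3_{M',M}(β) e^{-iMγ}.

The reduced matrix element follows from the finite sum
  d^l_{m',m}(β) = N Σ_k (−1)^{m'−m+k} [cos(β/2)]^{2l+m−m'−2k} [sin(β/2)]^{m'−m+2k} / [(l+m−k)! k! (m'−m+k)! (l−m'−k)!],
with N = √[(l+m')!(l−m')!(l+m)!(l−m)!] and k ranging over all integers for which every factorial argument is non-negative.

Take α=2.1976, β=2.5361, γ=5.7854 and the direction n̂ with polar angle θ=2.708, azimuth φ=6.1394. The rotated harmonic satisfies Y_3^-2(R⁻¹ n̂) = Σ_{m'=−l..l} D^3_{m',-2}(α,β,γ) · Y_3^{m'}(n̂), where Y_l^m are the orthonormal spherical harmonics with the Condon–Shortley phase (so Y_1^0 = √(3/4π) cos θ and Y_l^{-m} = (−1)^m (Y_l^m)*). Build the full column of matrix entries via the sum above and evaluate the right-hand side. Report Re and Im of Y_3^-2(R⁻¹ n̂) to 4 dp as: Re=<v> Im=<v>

Need the full column D^3_{m',-2} for m'=−3..3 at α=2.1976, β=2.5361, γ=5.7854.
cos(β/2)=0.298143, sin(β/2)=0.954521
d^3_{-3,-2}: single k=1 term ⇒ +0.005508;  D = +0.004262-0.003489i
d^3_{-2,-2}: k∈[0..1] ⇒ +0.000702 -0.035995 = -0.035292;  D = +0.034124+0.009006i
d^3_{-1,-2}: k∈[0..1] ⇒ -0.007111 +0.145767 = +0.138657;  D = +0.049981+0.129335i
d^3_{0,-2}: k∈[0..1] ⇒ +0.039430 -0.404158 = -0.364728;  D = -0.198421+0.306032i
d^3_{1,-2}: k∈[0..1] ⇒ -0.145767 +0.747055 = +0.601287;  D = -0.600488+0.030999i
d^3_{2,-2}: k∈[0..1] ⇒ +0.368944 -0.756334 = -0.387390;  D = -0.243100-0.301617i
d^3_{3,-2}: single k=0 term ⇒ -0.578666;  D = -0.151899+0.558374i
Y_3^{m'}(θ=2.708,φ=6.1394) and Σ D·Y over m':
  (+0.0043-0.0035i)·(+0.0281+0.0129i)  (+0.0341+0.0090i)·(-0.1570-0.0464i)  (+0.0500+0.1293i)·(+0.4189+0.0607i)  (-0.1984+0.3060i)·(-0.3784+0.0000i)  (-0.6005+0.0310i)·(-0.4189+0.0607i)  (-0.2431-0.3016i)·(-0.1570+0.0464i)  (-0.1519+0.5584i)·(-0.0281+0.0129i)
Y_3^-2(R⁻¹ n̂) = +0.382289-0.092642i

Re=0.3823 Im=-0.0926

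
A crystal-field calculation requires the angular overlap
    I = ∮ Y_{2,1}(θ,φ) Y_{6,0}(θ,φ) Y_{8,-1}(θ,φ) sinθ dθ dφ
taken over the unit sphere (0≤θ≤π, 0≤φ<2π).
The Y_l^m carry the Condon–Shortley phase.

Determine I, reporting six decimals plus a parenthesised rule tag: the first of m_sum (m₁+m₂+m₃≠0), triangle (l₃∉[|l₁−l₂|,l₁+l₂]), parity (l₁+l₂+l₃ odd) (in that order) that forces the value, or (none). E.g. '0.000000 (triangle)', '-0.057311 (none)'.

Rules hold: Σm=0, L=16 even, 4≤8≤8.
N = 5·13·17 = 1105
Δ = 0!·4!·12!/17! = 1/30940
Racah Σ t=0..0: t=0:+1/2073600 = 1/2073600
⇒ 3j(2 6 8; 0 0 0)² = 28/1105, sgn +1
Racah Σ t=0..0: t=0:+1/3110400 = 1/3110400
⇒ 3j(2 6 8; 1 0 -1)² = 21/1105, sgn -1
4πI² = N·(3j₀)²·(3jₘ)² = 588/1105
I = -1·√(0.532127/4π) = -0.20577973
No selection rule forces the value: the integral is nonzero (none).

-0.205780 (none)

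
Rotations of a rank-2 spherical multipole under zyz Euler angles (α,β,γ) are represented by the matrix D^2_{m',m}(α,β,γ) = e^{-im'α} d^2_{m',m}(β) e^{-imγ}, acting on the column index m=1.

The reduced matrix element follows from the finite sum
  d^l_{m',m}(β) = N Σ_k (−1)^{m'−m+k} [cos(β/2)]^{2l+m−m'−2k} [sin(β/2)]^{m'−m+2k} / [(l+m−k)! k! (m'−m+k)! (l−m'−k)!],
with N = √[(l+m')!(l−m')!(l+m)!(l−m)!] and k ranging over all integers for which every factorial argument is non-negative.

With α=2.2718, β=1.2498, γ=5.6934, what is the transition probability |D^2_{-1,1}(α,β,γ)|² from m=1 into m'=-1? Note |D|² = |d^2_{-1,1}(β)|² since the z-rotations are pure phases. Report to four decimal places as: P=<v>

P=0.3116

D^2_{-1,1}(2.2718,1.2498,5.6934) = e^{-i·-1·2.2718}·d^2_{-1,1}(1.2498)·e^{-i·1·5.6934}. Compute d first:
With c≡cos(β/2)=0.811022 and s≡sin(β/2)=0.585016, N=[1·6·6·1]^{1/2}=6.000000
k: max(0,(1)−(-1))=2 … min(2+(1),2−(-1))=3
  k=2: (−1)^0·6.0000/(2)·0.8110^2·0.5850^2 = +0.675339
  k=3: (−1)^1·6.0000/(6)·0.8110^0·0.5850^4 = -0.117131
d^2_{-1,1}(1.2498) = +0.675339 -0.117131 = +0.558208
|D^2_{-1,1}|² = |d^2_{-1,1}(β)|² = (+0.558208)² = 0.311596 (the z-rotation phases have unit modulus)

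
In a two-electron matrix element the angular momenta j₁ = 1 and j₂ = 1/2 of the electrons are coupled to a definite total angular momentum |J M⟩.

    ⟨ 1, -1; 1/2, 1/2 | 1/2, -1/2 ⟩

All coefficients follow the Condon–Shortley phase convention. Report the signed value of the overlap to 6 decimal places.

j₁+j₂−J=1  J+j₁−j₂=1  J−j₁+j₂=0  j₁+j₂+J+1=3
(j₁±m₁, j₂±m₂, J±M) = (0,2,1,0,0,1)
P² = 2/3
sum k=1..1:
  [1] −1/1 = -1
S = -1
C² = P²·S² = 2/3 ; C = -0.816497

-0.816497  (= −√(2/3))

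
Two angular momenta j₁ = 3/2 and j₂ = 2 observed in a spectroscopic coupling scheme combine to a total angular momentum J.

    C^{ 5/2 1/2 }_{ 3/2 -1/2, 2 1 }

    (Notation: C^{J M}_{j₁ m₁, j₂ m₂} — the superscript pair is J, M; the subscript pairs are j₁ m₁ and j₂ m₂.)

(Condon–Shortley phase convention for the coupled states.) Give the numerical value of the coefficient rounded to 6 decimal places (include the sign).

-0.597614  (= −√(5/14))

triangle: 1!·2!·3!/7! = 12/5040
(j±m)!: 1!·2!·3!·1!·3!·2! = 144
prefactor² = (2J+1)·Δ·N² = 72/35
  k=0: +1/(0!·1!·2!·3!·0!·0!) = 1/12
  k=1: −1/(1!·0!·1!·2!·1!·1!) = -1/2
Σ = -5/12  ⇒  CG² = 72/35·(-5/12)² = 5/14
CG = −√(5/14) = -0.597614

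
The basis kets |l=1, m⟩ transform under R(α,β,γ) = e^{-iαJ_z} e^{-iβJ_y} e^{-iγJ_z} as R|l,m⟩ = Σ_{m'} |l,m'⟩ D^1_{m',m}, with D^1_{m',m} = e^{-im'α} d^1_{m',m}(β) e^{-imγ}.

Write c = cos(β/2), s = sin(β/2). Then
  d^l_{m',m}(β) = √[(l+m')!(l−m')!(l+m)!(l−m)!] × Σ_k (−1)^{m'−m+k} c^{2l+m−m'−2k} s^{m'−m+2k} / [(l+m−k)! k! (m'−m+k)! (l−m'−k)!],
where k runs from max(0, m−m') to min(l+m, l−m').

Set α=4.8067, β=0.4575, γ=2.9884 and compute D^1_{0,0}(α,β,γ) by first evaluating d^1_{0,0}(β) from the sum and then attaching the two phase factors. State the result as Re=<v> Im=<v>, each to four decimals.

D^1_{0,0}(4.8067,0.4575,2.9884) = e^{-i·0·4.8067}·d^1_{0,0}(0.4575)·e^{-i·0·2.9884}. Compute d first:
Half-angle: c=0.973951, s=0.226760. N=√(1·1·1·1)=1.000000
Admissible k: 0..1 (factorial args all ≥0)
  k=0: (−1)^0·1.0000/(1)·0.9740^2·0.2268^0 = +0.948580
  k=1: (−1)^1·1.0000/(1)·0.9740^0·0.2268^2 = -0.051420
d^1_{0,0}(0.4575) = +0.948580 -0.051420 = +0.897160
D = (+1.000000+0.000000i)·(+0.897160)·(+1.000000+0.000000i) = +0.897160+0.000000i

Re=0.8972 Im=0.0000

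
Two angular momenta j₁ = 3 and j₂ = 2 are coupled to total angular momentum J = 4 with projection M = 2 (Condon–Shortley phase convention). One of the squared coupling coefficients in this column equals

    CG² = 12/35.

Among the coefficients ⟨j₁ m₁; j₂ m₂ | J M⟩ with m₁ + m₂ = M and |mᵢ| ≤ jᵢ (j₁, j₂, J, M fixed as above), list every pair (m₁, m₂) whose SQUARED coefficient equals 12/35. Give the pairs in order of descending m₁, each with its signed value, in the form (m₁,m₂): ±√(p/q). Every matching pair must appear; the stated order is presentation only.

Admissible pairs with m₁+m₂ = M = 2: (0,2), (1,1), (2,0), (3,-1)
  (m₁,m₂)=(3,-1): CG² = 27/140, CG = +√(27/140)
  (m₁,m₂)=(2,0): CG² = 12/35, CG = +√(12/35)   ← matches the target
  (m₁,m₂)=(1,1): CG² = 1/28, CG = −√(1/28)
  (m₁,m₂)=(0,2): CG² = 3/7, CG = −√(3/7)
Pairs with CG² = 12/35: (2,0): +√(12/35)

(2,0): +√(12/35)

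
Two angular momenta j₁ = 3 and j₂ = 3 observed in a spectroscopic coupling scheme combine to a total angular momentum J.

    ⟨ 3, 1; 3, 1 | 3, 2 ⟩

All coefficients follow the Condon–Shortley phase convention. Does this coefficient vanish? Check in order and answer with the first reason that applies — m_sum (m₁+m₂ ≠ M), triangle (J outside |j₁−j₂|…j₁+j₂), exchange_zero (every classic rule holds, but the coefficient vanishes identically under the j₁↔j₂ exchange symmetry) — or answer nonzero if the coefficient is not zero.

m-sum: m₁+m₂ = 1+1 = 2, M = 2  ✓
triangle: |j₁−j₂| = 0 ≤ J = 3 ≤ j₁+j₂ = 6  ✓
exchange: j₁=j₂ and m₁=m₂, and (−1)^(j₁+j₂−J) = (−1)^3 = −1 forces ⟨j₁m₁;j₂m₂|JM⟩ = −⟨j₂m₂;j₁m₁|JM⟩ = −⟨j₁m₁;j₂m₂|JM⟩ ⇒ the coefficient vanishes identically
Racah sum check: Σ_k collapses to 0 ⇒ CG = 0

exchange_zero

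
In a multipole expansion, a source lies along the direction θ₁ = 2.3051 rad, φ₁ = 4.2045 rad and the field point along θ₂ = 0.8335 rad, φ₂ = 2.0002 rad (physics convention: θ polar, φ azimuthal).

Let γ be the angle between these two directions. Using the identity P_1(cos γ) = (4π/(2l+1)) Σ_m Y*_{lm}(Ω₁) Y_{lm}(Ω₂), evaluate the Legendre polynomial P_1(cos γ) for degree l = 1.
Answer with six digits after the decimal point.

Addition theorem: P_1(cos γ) = (4π/3) Σ_m Y*_{lm}(Ω₁) Y_{lm}(Ω₂), m = −1…1:
  [-1]  conj(Y_{1,-1})(Ω₁) = -0.124725-0.224087i ; Y_{1,-1}(Ω₂) = -0.106483-0.232546i ; Δ = -0.038830+0.052866i
  [+0]  conj(Y_{1,0})(Ω₁) = -0.327398-0.000000i ; Y_{1,0}(Ω₂) = +0.328482+0.000000i ; Δ = -0.107544-0.000000i
  [+1]  conj(Y_{1,1})(Ω₁) = +0.124725-0.224087i ; Y_{1,1}(Ω₂) = +0.106483-0.232546i ; Δ = -0.038830-0.052866i
Total Σ_m = -0.185203+0.000000i. Multiply by 4.188790: -0.775778+0.000000i. P_1(cos γ) = -0.775778

-0.775778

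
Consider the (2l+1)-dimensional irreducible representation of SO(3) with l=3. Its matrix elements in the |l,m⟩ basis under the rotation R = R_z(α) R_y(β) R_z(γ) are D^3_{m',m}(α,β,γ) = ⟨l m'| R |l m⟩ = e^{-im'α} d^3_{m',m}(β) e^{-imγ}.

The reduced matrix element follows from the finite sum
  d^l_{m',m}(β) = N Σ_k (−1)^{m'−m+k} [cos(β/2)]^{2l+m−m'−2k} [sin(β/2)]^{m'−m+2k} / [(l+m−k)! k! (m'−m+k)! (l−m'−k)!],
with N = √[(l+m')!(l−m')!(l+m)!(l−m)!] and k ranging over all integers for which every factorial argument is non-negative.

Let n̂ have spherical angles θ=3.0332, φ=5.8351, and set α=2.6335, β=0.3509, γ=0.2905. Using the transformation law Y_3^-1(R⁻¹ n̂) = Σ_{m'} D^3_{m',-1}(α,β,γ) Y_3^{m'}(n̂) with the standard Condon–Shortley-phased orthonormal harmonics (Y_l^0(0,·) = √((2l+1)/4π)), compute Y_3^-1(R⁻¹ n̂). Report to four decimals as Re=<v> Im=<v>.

Re=0.2739 Im=0.0900

Need the full column D^3_{m',-1} for m'=−3..3 at α=2.6335, β=0.3509, γ=0.2905.
cos(β/2)=0.984648, sin(β/2)=0.174551
d^3_{-3,-1}: single k=2 term ⇒ +0.110921;  D = -0.036679+0.104682i
d^3_{-2,-1}: k∈[1..2] ⇒ +0.510891 -0.032110 = +0.478781;  D = +0.358149-0.317742i
d^3_{-1,-1}: k∈[0..2] ⇒ +0.911352 -0.229118 +0.005400 = +0.687634;  D = -0.671419+0.148446i
d^3_{0,-1}: k∈[0..2] ⇒ -0.559653 +0.052762 -0.000553 = -0.507443;  D = -0.486182-0.145348i
d^3_{1,-1}: k∈[0..2] ⇒ +0.171839 -0.007200 +0.000028 = +0.164667;  D = -0.114891-0.117963i
d^3_{2,-1}: k∈[0..1] ⇒ -0.032110 +0.000505 = -0.031606;  D = -0.008251-0.030510i
d^3_{3,-1}: single k=0 term ⇒ +0.003486;  D = +0.000842-0.003383i
Y_3^{m'}(θ=3.0332,φ=5.8351) and Σ D·Y over m':
  (-0.0367+0.1047i)·(+0.0001+0.0005i)  (+0.3581-0.3177i)·(-0.0074-0.0093i)  (-0.6714+0.1484i)·(+0.1242+0.0597i)  (-0.4862-0.1453i)·(-0.7203+0.0000i)  (-0.1149-0.1180i)·(-0.1242+0.0597i)  (-0.0083-0.0305i)·(-0.0074+0.0093i)  (+0.0008-0.0034i)·(-0.0001+0.0005i)
Y_3^-1(R⁻¹ n̂) = +0.273918+0.090011i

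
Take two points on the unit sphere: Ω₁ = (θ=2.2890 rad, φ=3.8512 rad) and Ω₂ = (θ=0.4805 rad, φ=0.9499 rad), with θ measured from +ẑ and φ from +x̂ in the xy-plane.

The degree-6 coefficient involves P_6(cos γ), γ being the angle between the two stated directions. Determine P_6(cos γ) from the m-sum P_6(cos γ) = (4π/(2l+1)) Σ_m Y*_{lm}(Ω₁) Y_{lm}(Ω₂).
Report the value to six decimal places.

-0.095276

Addition theorem: P_6(cos γ) = (4π/13) Σ_m Y*_{lm}(Ω₁) Y_{lm}(Ω₂), m = −6…6:
  m=-6: Y*=-0.03868 - 0.07911j  Y=0.00393 + 0.00260j  product 0.00005 - 0.00041j
  m=-5: Y*=-0.24485 - 0.10539j  Y=0.00116 + 0.03129j  product 0.00301 - 0.00778j
  m=-4: Y*=-0.41194 + 0.12886j  Y=-0.09857 + 0.07619j  product 0.03079 - 0.04409j
  m=-3: Y*=-0.17085 + 0.27370j  Y=-0.30865 - 0.09274j  product 0.07812 - 0.06863j
  m=-2: Y*=-0.01692 - 0.11077j  Y=-0.16303 - 0.47751j  product -0.05013 + 0.02614j
  m=-1: Y*=-0.27919 - 0.23978j  Y=0.17829 - 0.24927j  product -0.10955 + 0.02684j
  m=+0: Y*=0.01010 + 0.00000j  Y=-0.31096 + 0.00000j  product -0.00314 + 0.00000j
  m=+1: Y*=0.27919 - 0.23978j  Y=-0.17829 - 0.24927j  product -0.10955 - 0.02684j
  m=+2: Y*=-0.01692 + 0.11077j  Y=-0.16303 + 0.47751j  product -0.05013 - 0.02614j
  m=+3: Y*=0.17085 + 0.27370j  Y=0.30865 - 0.09274j  product 0.07812 + 0.06863j
  m=+4: Y*=-0.41194 - 0.12886j  Y=-0.09857 - 0.07619j  product 0.03079 + 0.04409j
  m=+5: Y*=0.24485 - 0.10539j  Y=-0.00116 + 0.03129j  product 0.00301 + 0.00778j
  m=+6: Y*=-0.03868 + 0.07911j  Y=0.00393 - 0.00260j  product 0.00005 + 0.00041j
Total Σ_m = -0.09856 - 0.00000j. Multiply by 0.966644: -0.09528 - 0.00000j. P_6(cos γ) = -0.095276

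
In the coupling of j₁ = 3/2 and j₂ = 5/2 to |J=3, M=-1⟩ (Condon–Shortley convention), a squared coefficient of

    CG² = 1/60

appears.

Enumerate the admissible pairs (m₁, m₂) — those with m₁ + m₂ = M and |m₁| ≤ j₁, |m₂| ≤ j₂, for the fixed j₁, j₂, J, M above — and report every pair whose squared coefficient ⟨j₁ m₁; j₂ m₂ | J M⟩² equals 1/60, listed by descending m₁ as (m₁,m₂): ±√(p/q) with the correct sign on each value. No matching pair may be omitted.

Admissible pairs with m₁+m₂ = M = -1: (-3/2,1/2), (-1/2,-1/2), (1/2,-3/2), (3/2,-5/2)
  (m₁,m₂)=(3/2,-5/2): CG² = 1/8, CG = +√(1/8)
  (m₁,m₂)=(1/2,-3/2): CG² = 49/120, CG = +√(49/120)
  (m₁,m₂)=(-1/2,-1/2): CG² = 1/60, CG = −√(1/60)   ← matches the target
  (m₁,m₂)=(-3/2,1/2): CG² = 9/20, CG = −√(9/20)
Pairs with CG² = 1/60: (-1/2,-1/2): −√(1/60)

(-1/2,-1/2): −√(1/60)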